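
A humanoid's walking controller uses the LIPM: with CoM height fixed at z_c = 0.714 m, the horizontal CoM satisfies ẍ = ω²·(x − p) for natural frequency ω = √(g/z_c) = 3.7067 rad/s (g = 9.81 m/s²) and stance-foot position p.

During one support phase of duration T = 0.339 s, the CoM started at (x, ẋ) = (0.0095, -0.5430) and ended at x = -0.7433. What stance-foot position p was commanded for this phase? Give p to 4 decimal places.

ωT = 3.7067·0.339 = 1.256571; cosh(ωT) = 1.898991, sinh(ωT) = 1.614363
x(T) = p + (x₀−p)·cosh(ωT) + (ẋ₀/ω)·sinh(ωT) ⇒ p·(1 − cosh) = x(T) − x₀·cosh − (ẋ₀/ω)·sinh
numerator   = -0.7433 − (0.0095)·1.898991 − (-0.5430/3.7067)·1.614363 = -0.524850
denominator = 1 − 1.898991 = -0.898991
p = -0.524850 / -0.898991 = 0.5838

p = 0.5838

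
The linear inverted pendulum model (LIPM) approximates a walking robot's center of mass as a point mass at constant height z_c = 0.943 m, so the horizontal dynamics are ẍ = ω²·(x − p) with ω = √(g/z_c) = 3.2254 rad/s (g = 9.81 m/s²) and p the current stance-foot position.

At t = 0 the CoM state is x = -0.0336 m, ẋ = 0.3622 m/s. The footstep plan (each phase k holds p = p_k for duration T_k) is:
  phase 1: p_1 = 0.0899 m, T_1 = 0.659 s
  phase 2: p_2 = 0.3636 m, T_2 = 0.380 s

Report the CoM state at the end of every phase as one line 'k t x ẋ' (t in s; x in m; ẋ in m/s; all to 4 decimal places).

1 0.6590 0.0289 -0.1060
2 1.0390 -0.3067 -1.8763

phase 1: p=0.0899, T=0.659, ωT=2.125539, cosh=4.248389, sinh=4.129020; start (x,ẋ)=(-0.033600, 0.362200) → end (x,ẋ)=(0.028897, -0.105975)
phase 2: p=0.3636, T=0.380, ωT=1.225652, cosh=1.849976, sinh=1.556410; start (x,ẋ)=(0.028897, -0.105975) → end (x,ẋ)=(-0.306730, -1.876274)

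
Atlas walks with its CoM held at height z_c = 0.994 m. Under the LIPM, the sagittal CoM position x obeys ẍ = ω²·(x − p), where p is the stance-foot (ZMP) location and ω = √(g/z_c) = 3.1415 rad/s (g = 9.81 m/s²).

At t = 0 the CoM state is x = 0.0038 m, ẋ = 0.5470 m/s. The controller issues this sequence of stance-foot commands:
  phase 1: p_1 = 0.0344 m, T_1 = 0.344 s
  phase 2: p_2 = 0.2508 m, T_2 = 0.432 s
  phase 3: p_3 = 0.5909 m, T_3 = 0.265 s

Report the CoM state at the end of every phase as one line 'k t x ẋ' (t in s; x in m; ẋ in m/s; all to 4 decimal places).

phase 1: p=0.0344, T=0.344, ωT=1.080676, cosh=1.643018, sinh=1.303652; start (x,ẋ)=(0.003800, 0.547000) → end (x,ẋ)=(0.211116, 0.773411)
phase 2: p=0.2508, T=0.432, ωT=1.357128, cosh=2.071209, sinh=1.813810; start (x,ẋ)=(0.211116, 0.773411) → end (x,ẋ)=(0.615152, 1.375776)
phase 3: p=0.5909, T=0.265, ωT=0.832498, cosh=1.367008, sinh=0.932046; start (x,ẋ)=(0.615152, 1.375776) → end (x,ẋ)=(1.032229, 1.951706)

1 0.3440 0.2111 0.7734
2 0.7760 0.6152 1.3758
3 1.0410 1.0322 1.9517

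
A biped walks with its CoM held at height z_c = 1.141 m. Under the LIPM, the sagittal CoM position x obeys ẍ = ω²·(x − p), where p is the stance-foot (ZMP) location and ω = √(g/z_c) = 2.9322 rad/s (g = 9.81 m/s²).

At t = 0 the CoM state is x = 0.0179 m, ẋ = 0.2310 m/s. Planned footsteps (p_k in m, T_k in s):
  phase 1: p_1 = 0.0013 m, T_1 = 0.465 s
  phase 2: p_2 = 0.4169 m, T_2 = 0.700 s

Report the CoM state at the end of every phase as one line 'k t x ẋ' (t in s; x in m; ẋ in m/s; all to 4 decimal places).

1 0.4650 0.1798 0.5700
2 1.1650 0.2230 -0.4061

phase 1: p=0.0013, T=0.465, ωT=1.363473, cosh=2.082760, sinh=1.826989; start (x,ẋ)=(0.017900, 0.231000) → end (x,ẋ)=(0.179805, 0.570045)
phase 2: p=0.4169, T=0.700, ωT=2.052540, cosh=3.958032, sinh=3.829624; start (x,ẋ)=(0.179805, 0.570045) → end (x,ẋ)=(0.222982, -0.406138)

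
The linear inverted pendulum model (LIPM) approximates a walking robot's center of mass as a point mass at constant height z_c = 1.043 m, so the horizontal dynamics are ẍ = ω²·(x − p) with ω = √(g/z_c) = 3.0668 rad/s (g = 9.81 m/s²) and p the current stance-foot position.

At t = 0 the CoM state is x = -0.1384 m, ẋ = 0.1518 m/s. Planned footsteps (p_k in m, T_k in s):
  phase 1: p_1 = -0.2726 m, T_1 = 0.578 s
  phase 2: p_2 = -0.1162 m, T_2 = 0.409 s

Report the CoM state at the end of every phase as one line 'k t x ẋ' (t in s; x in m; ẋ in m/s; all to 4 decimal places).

1 0.5780 0.2752 1.6360
2 0.9870 1.4846 5.0336

phase 1: p=-0.2726, T=0.578, ωT=1.772610, cosh=3.028044, sinh=2.858155; start (x,ẋ)=(-0.138400, 0.151800) → end (x,ẋ)=(0.275236, 1.635972)
phase 2: p=-0.1162, T=0.409, ωT=1.254321, cosh=1.895364, sinh=1.610094; start (x,ẋ)=(0.275236, 1.635972) → end (x,ẋ)=(1.484612, 5.033610)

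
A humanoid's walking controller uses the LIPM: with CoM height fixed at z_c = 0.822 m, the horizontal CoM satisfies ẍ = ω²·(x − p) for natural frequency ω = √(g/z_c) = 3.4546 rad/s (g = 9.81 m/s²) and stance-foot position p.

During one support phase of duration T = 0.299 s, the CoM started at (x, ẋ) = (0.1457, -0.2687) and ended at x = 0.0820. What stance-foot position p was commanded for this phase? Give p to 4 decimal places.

p = 0.0913

ωT = 3.4546·0.299 = 1.032925; cosh(ωT) = 1.582618, sinh(ωT) = 1.226654
x(T) = p + (x₀−p)·cosh(ωT) + (ẋ₀/ω)·sinh(ωT) ⇒ p·(1 − cosh) = x(T) − x₀·cosh − (ẋ₀/ω)·sinh
numerator   = 0.0820 − (0.1457)·1.582618 − (-0.2687/3.4546)·1.226654 = -0.053178
denominator = 1 − 1.582618 = -0.582618
p = -0.053178 / -0.582618 = 0.0913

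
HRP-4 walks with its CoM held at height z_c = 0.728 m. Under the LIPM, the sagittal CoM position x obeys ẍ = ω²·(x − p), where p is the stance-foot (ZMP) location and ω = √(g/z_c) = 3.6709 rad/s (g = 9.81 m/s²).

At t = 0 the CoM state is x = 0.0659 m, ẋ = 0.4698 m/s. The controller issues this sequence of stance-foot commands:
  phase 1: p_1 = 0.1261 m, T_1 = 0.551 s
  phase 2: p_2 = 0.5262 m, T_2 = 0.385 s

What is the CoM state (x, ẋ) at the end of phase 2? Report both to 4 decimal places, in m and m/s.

x = 0.7050, ẋ = 1.0362

phase 1: p=0.1261, T=0.551, ωT=2.022666, cosh=3.845375, sinh=3.713073; start (x,ẋ)=(0.065900, 0.469800) → end (x,ẋ)=(0.369806, 0.986012)
phase 2: p=0.5262, T=0.385, ωT=1.413296, cosh=2.176410, sinh=1.933070; start (x,ẋ)=(0.369806, 0.986012) → end (x,ẋ)=(0.705049, 1.036176)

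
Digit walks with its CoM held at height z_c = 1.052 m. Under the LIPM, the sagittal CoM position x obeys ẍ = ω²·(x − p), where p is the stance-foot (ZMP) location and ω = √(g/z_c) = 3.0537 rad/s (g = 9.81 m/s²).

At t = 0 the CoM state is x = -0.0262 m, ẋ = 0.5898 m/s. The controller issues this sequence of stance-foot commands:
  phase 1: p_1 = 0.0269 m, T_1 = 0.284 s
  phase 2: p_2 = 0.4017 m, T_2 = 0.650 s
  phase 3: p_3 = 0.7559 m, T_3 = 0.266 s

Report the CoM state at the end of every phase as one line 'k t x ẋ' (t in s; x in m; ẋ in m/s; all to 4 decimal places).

1 0.2840 0.1419 0.6669
2 0.9340 0.2180 -0.3603
3 1.2000 -0.0761 -1.9717

phase 1: p=0.0269, T=0.284, ωT=0.867251, cosh=1.400231, sinh=0.980126; start (x,ẋ)=(-0.026200, 0.589800) → end (x,ẋ)=(0.141852, 0.666928)
phase 2: p=0.4017, T=0.650, ωT=1.984905, cosh=3.707875, sinh=3.570481; start (x,ẋ)=(0.141852, 0.666928) → end (x,ẋ)=(0.218009, -0.360285)
phase 3: p=0.7559, T=0.266, ωT=0.812284, cosh=1.348446, sinh=0.904603; start (x,ẋ)=(0.218009, -0.360285) → end (x,ẋ)=(-0.076145, -1.971688)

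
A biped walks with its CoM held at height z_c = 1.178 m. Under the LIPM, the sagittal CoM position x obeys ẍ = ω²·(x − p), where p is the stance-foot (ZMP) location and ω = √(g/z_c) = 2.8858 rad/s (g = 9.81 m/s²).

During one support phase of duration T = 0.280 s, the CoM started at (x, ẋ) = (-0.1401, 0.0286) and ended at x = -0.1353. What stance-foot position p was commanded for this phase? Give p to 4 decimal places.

p = -0.1282

ωT = 2.8858·0.280 = 0.808024; cosh(ωT) = 1.344604, sinh(ωT) = 0.898866
x(T) = p + (x₀−p)·cosh(ωT) + (ẋ₀/ω)·sinh(ωT) ⇒ p·(1 − cosh) = x(T) − x₀·cosh − (ẋ₀/ω)·sinh
numerator   = -0.1353 − (-0.1401)·1.344604 − (0.0286/2.8858)·0.898866 = 0.044171
denominator = 1 − 1.344604 = -0.344604
p = 0.044171 / -0.344604 = -0.1282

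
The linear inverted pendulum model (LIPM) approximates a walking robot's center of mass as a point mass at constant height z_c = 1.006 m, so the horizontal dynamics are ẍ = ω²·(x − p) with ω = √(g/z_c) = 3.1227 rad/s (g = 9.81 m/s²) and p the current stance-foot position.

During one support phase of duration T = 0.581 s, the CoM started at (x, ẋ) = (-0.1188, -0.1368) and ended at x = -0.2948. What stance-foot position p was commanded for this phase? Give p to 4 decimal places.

ωT = 3.1227·0.581 = 1.814289; cosh(ωT) = 3.149832, sinh(ωT) = 2.986878
x(T) = p + (x₀−p)·cosh(ωT) + (ẋ₀/ω)·sinh(ωT) ⇒ p·(1 − cosh) = x(T) − x₀·cosh − (ẋ₀/ω)·sinh
numerator   = -0.2948 − (-0.1188)·3.149832 − (-0.1368/3.1227)·2.986878 = 0.210250
denominator = 1 − 3.149832 = -2.149832
p = 0.210250 / -2.149832 = -0.0978

p = -0.0978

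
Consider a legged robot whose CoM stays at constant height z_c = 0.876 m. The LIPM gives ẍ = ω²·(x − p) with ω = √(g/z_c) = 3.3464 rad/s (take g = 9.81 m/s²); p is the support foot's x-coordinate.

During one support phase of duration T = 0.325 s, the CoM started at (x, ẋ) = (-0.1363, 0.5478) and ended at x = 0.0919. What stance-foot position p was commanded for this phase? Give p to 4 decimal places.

ωT = 3.3464·0.325 = 1.087580; cosh(ωT) = 1.652058, sinh(ωT) = 1.315027
x(T) = p + (x₀−p)·cosh(ωT) + (ẋ₀/ω)·sinh(ωT) ⇒ p·(1 − cosh) = x(T) − x₀·cosh − (ẋ₀/ω)·sinh
numerator   = 0.0919 − (-0.1363)·1.652058 − (0.5478/3.3464)·1.315027 = 0.101808
denominator = 1 − 1.652058 = -0.652058
p = 0.101808 / -0.652058 = -0.1561

p = -0.1561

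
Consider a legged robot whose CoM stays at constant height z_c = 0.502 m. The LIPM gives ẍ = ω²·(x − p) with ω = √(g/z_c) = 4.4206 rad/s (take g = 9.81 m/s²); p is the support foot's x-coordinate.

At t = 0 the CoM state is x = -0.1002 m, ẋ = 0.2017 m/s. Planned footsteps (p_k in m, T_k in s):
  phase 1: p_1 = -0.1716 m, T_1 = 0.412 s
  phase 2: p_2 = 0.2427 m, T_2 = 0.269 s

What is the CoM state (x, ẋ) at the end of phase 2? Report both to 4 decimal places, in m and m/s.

x = 0.6875, ẋ = 2.5184

phase 1: p=-0.1716, T=0.412, ωT=1.821287, cosh=3.170813, sinh=3.008995; start (x,ẋ)=(-0.100200, 0.201700) → end (x,ẋ)=(0.192088, 1.589285)
phase 2: p=0.2427, T=0.269, ωT=1.189141, cosh=1.794371, sinh=1.489889; start (x,ẋ)=(0.192088, 1.589285) → end (x,ẋ)=(0.687525, 2.518428)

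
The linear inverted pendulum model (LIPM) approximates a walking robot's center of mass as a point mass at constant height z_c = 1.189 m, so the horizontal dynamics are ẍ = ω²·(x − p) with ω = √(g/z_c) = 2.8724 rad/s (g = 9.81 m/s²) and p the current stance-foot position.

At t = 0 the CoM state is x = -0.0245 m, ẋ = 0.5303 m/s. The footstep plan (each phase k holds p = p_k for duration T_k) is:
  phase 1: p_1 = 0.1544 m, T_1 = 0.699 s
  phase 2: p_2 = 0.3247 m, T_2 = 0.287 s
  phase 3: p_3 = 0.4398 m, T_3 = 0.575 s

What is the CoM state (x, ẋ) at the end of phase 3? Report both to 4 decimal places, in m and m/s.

phase 1: p=0.1544, T=0.699, ωT=2.007808, cosh=3.790628, sinh=3.656345; start (x,ẋ)=(-0.024500, 0.530300) → end (x,ẋ)=(0.151288, 0.131275)
phase 2: p=0.3247, T=0.287, ωT=0.824379, cosh=1.359486, sinh=0.920978; start (x,ẋ)=(0.151288, 0.131275) → end (x,ẋ)=(0.131040, -0.280281)
phase 3: p=0.4398, T=0.575, ωT=1.651630, cosh=2.703606, sinh=2.511869; start (x,ẋ)=(0.131040, -0.280281) → end (x,ẋ)=(-0.640067, -2.985502)

x = -0.6401, ẋ = -2.9855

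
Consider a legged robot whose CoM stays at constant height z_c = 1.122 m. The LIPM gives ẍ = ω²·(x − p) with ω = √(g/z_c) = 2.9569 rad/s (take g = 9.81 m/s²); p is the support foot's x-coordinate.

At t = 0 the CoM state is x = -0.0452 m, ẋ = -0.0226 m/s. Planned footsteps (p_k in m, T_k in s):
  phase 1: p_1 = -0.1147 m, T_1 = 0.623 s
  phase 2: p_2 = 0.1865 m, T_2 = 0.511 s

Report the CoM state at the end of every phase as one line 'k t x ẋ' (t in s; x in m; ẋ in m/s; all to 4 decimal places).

1 0.6230 0.0866 0.5590
2 1.1340 0.3565 0.6913

phase 1: p=-0.1147, T=0.623, ωT=1.842149, cosh=3.234279, sinh=3.075803; start (x,ẋ)=(-0.045200, -0.022600) → end (x,ẋ)=(0.086574, 0.558997)
phase 2: p=0.1865, T=0.511, ωT=1.510976, cosh=2.375923, sinh=2.155228; start (x,ẋ)=(0.086574, 0.558997) → end (x,ẋ)=(0.356525, 0.691323)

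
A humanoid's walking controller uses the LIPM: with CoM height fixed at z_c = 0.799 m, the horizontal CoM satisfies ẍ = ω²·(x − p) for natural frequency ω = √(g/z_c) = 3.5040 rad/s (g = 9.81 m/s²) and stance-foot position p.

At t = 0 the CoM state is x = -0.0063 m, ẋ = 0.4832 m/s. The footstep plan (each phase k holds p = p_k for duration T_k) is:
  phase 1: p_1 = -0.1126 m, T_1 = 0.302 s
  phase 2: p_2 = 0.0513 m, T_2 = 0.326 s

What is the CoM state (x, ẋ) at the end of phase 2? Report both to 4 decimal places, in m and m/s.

phase 1: p=-0.1126, T=0.302, ωT=1.058208, cosh=1.614140, sinh=1.267063; start (x,ẋ)=(-0.006300, 0.483200) → end (x,ẋ)=(0.233711, 1.251902)
phase 2: p=0.0513, T=0.326, ωT=1.142304, cosh=1.726532, sinh=1.407449; start (x,ẋ)=(0.233711, 1.251902) → end (x,ẋ)=(0.869088, 3.061043)

x = 0.8691, ẋ = 3.0610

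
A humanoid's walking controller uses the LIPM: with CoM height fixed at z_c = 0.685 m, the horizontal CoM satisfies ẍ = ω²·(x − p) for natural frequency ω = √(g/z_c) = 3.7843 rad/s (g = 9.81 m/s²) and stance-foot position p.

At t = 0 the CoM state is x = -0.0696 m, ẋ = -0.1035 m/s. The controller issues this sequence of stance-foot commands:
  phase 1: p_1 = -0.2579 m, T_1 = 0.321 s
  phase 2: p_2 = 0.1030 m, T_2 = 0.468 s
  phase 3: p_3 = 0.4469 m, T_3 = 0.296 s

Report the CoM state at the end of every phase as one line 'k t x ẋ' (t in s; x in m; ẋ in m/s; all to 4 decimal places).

phase 1: p=-0.2579, T=0.321, ωT=1.214760, cosh=1.833134, sinh=1.536353; start (x,ẋ)=(-0.069600, -0.103500) → end (x,ẋ)=(0.045260, 0.905050)
phase 2: p=0.1030, T=0.468, ωT=1.771052, cosh=3.023594, sinh=2.853441; start (x,ẋ)=(0.045260, 0.905050) → end (x,ẋ)=(0.610845, 2.113014)
phase 3: p=0.4469, T=0.296, ωT=1.120153, cosh=1.695776, sinh=1.369546; start (x,ẋ)=(0.610845, 2.113014) → end (x,ẋ)=(1.489618, 4.432887)

1 0.3210 0.0453 0.9051
2 0.7890 0.6108 2.1130
3 1.0850 1.4896 4.4329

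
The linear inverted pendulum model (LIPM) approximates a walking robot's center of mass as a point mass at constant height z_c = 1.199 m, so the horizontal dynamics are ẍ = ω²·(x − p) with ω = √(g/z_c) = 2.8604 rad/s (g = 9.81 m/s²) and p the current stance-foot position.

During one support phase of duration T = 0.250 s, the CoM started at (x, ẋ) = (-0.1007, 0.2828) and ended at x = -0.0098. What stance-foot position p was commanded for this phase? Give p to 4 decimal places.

p = -0.1532

ωT = 2.8604·0.250 = 0.715100; cosh(ωT) = 1.266767, sinh(ωT) = 0.777624
x(T) = p + (x₀−p)·cosh(ωT) + (ẋ₀/ω)·sinh(ωT) ⇒ p·(1 − cosh) = x(T) − x₀·cosh − (ẋ₀/ω)·sinh
numerator   = -0.0098 − (-0.1007)·1.266767 − (0.2828/2.8604)·0.777624 = 0.040882
denominator = 1 − 1.266767 = -0.266767
p = 0.040882 / -0.266767 = -0.1532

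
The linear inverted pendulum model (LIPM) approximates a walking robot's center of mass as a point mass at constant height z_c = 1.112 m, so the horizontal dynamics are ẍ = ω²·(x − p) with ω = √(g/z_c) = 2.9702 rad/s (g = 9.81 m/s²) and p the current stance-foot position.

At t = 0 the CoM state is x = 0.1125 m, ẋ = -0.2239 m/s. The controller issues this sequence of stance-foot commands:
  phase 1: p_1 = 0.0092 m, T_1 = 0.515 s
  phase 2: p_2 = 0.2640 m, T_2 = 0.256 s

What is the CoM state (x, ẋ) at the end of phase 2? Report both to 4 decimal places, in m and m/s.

phase 1: p=0.0092, T=0.515, ωT=1.529653, cosh=2.416593, sinh=2.199982; start (x,ẋ)=(0.112500, -0.223900) → end (x,ẋ)=(0.092995, 0.133927)
phase 2: p=0.2640, T=0.256, ωT=0.760371, cosh=1.303281, sinh=0.835789; start (x,ẋ)=(0.092995, 0.133927) → end (x,ẋ)=(0.078818, -0.249969)

x = 0.0788, ẋ = -0.2500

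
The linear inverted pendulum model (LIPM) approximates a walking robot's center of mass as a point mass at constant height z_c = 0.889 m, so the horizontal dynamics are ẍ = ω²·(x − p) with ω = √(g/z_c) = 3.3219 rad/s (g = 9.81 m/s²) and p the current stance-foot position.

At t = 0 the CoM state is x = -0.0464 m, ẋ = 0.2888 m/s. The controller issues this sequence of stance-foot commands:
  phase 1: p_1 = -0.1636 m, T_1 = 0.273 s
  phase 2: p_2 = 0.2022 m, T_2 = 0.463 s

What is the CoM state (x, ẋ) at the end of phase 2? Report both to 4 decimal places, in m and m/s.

phase 1: p=-0.1636, T=0.273, ωT=0.906879, cosh=1.440181, sinh=1.036399; start (x,ẋ)=(-0.046400, 0.288800) → end (x,ẋ)=(0.095292, 0.819422)
phase 2: p=0.2022, T=0.463, ωT=1.538040, cosh=2.435128, sinh=2.220327; start (x,ẋ)=(0.095292, 0.819422) → end (x,ẋ)=(0.489559, 1.206876)

x = 0.4896, ẋ = 1.2069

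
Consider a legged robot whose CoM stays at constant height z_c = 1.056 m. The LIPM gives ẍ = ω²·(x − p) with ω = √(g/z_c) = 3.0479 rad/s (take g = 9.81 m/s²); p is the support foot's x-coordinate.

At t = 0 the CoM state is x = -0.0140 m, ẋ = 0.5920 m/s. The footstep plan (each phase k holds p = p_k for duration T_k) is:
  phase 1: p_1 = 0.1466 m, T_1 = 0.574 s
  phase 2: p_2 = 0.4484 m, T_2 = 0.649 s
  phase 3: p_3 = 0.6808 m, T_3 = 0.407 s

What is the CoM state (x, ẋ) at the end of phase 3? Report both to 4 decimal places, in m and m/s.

x = -1.1159, ẋ = -5.2270

phase 1: p=0.1466, T=0.574, ωT=1.749495, cosh=2.962778, sinh=2.788917; start (x,ẋ)=(-0.014000, 0.592000) → end (x,ẋ)=(0.212475, 0.388810)
phase 2: p=0.4484, T=0.649, ωT=1.978087, cosh=3.683618, sinh=3.545284; start (x,ẋ)=(0.212475, 0.388810) → end (x,ẋ)=(0.031602, -1.117100)
phase 3: p=0.6808, T=0.407, ωT=1.240495, cosh=1.873283, sinh=1.584042; start (x,ẋ)=(0.031602, -1.117100) → end (x,ẋ)=(-1.115906, -5.226974)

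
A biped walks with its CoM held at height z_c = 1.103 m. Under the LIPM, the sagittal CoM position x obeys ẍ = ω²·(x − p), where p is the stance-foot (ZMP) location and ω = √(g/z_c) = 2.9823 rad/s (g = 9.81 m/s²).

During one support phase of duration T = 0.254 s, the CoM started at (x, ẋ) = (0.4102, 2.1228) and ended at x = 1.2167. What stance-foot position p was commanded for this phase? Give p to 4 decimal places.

p = -0.3018

ωT = 2.9823·0.254 = 0.757504; cosh(ωT) = 1.300891, sinh(ωT) = 0.832056
x(T) = p + (x₀−p)·cosh(ωT) + (ẋ₀/ω)·sinh(ωT) ⇒ p·(1 − cosh) = x(T) − x₀·cosh − (ẋ₀/ω)·sinh
numerator   = 1.2167 − (0.4102)·1.300891 − (2.1228/2.9823)·0.832056 = 0.090818
denominator = 1 − 1.300891 = -0.300891
p = 0.090818 / -0.300891 = -0.3018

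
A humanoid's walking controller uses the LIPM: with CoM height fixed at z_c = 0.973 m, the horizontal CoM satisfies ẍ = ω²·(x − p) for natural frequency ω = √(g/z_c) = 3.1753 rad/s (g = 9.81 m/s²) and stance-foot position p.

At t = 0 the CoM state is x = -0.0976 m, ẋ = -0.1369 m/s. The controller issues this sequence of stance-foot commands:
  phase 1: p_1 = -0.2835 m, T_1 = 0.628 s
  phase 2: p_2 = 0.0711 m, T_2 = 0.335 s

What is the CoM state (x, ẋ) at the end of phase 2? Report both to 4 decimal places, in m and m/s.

phase 1: p=-0.2835, T=0.628, ωT=1.994088, cosh=3.740821, sinh=3.604683; start (x,ẋ)=(-0.097600, -0.136900) → end (x,ẋ)=(0.256506, 1.615684)
phase 2: p=0.0711, T=0.335, ωT=1.063726, cosh=1.621156, sinh=1.275988; start (x,ẋ)=(0.256506, 1.615684) → end (x,ẋ)=(1.020932, 3.370475)

x = 1.0209, ẋ = 3.3705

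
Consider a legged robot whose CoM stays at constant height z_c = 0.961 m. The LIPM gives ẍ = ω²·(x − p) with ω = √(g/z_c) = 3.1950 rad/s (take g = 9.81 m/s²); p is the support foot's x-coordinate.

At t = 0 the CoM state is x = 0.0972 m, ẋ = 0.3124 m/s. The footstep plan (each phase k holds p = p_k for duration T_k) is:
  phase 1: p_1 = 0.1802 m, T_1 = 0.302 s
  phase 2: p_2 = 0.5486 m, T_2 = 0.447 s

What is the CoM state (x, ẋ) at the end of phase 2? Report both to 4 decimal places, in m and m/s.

phase 1: p=0.1802, T=0.302, ωT=0.964890, cosh=1.502762, sinh=1.121737; start (x,ẋ)=(0.097200, 0.312400) → end (x,ẋ)=(0.165152, 0.171995)
phase 2: p=0.5486, T=0.447, ωT=1.428165, cosh=2.205393, sinh=1.965645; start (x,ẋ)=(0.165152, 0.171995) → end (x,ẋ)=(-0.191239, -2.028829)

x = -0.1912, ẋ = -2.0288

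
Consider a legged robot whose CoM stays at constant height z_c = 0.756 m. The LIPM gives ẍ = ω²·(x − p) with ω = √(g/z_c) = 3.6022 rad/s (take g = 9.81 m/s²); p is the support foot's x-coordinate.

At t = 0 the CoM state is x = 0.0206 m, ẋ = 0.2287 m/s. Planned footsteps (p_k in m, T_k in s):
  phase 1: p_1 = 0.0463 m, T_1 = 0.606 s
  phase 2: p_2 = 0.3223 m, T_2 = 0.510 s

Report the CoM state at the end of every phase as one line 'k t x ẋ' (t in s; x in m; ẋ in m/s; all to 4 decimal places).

phase 1: p=0.0463, T=0.606, ωT=2.182933, cosh=4.492501, sinh=4.379791; start (x,ẋ)=(0.020600, 0.228700) → end (x,ẋ)=(0.208911, 0.621969)
phase 2: p=0.3223, T=0.510, ωT=1.837122, cosh=3.218859, sinh=3.059584; start (x,ẋ)=(0.208911, 0.621969) → end (x,ẋ)=(0.485596, 0.752346)

1 0.6060 0.2089 0.6220
2 1.1160 0.4856 0.7523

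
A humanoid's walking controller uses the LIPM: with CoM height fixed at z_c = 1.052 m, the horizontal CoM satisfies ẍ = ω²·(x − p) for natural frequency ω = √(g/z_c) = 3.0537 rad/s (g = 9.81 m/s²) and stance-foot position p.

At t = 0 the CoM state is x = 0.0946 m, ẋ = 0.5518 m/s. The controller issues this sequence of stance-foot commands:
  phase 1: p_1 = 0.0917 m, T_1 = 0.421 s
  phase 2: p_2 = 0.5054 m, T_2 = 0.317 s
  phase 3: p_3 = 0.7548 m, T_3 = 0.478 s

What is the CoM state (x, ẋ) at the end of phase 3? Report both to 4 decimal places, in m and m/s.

phase 1: p=0.0917, T=0.421, ωT=1.285608, cosh=1.946674, sinh=1.670191; start (x,ẋ)=(0.094600, 0.551800) → end (x,ẋ)=(0.399147, 1.088965)
phase 2: p=0.5054, T=0.317, ωT=0.968023, cosh=1.506284, sinh=1.126450; start (x,ẋ)=(0.399147, 1.088965) → end (x,ẋ)=(0.747051, 1.274797)
phase 3: p=0.7548, T=0.478, ωT=1.459669, cosh=2.268423, sinh=2.036110; start (x,ẋ)=(0.747051, 1.274797) → end (x,ẋ)=(1.587216, 2.843598)

x = 1.5872, ẋ = 2.8436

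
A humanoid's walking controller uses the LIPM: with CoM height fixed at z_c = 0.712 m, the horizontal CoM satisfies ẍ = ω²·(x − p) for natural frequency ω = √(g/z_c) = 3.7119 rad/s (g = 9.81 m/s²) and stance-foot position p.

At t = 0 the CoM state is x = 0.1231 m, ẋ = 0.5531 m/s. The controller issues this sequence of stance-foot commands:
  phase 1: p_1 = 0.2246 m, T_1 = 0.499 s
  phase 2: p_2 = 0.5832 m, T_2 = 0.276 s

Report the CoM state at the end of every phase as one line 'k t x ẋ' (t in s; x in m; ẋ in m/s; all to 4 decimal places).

1 0.4990 0.3564 0.6349
2 0.7750 0.4341 -0.0233

phase 1: p=0.2246, T=0.499, ωT=1.852238, cosh=3.265478, sinh=3.108592; start (x,ẋ)=(0.123100, 0.553100) → end (x,ẋ)=(0.356357, 0.634949)
phase 2: p=0.5832, T=0.276, ωT=1.024484, cosh=1.572320, sinh=1.213339; start (x,ẋ)=(0.356357, 0.634949) → end (x,ẋ)=(0.434081, -0.023311)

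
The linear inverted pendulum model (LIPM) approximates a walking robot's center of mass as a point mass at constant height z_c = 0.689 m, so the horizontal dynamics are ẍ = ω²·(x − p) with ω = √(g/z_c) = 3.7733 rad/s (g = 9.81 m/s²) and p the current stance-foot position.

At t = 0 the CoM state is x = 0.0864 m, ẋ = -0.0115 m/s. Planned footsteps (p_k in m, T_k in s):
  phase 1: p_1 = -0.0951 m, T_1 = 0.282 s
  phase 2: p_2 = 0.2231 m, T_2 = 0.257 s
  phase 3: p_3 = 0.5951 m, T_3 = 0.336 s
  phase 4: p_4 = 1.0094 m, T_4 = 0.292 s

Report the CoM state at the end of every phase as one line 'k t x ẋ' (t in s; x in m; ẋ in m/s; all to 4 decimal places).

phase 1: p=-0.0951, T=0.282, ωT=1.064071, cosh=1.621596, sinh=1.276548; start (x,ẋ)=(0.086400, -0.011500) → end (x,ẋ)=(0.195329, 0.855601)
phase 2: p=0.2231, T=0.257, ωT=0.969738, cosh=1.508218, sinh=1.129036; start (x,ẋ)=(0.195329, 0.855601) → end (x,ẋ)=(0.437226, 1.172123)
phase 3: p=0.5951, T=0.336, ωT=1.267829, cosh=1.917286, sinh=1.635844; start (x,ẋ)=(0.437226, 1.172123) → end (x,ẋ)=(0.800562, 1.272811)
phase 4: p=1.0094, T=0.292, ωT=1.101804, cosh=1.670930, sinh=1.338659; start (x,ẋ)=(0.800562, 1.272811) → end (x,ẋ)=(1.112003, 1.071905)

1 0.2820 0.1953 0.8556
2 0.5390 0.4372 1.1721
3 0.8750 0.8006 1.2728
4 1.1670 1.1120 1.0719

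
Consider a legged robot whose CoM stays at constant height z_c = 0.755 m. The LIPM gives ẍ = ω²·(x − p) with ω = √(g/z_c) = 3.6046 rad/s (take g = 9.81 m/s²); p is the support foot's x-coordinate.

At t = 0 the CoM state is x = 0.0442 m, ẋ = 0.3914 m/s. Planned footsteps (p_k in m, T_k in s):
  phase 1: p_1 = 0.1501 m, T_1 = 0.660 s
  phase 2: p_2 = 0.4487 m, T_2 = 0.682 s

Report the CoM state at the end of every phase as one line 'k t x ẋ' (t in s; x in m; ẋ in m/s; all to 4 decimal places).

1 0.6600 0.1546 0.0880
2 1.3420 -1.1403 -5.6295

phase 1: p=0.1501, T=0.660, ωT=2.379036, cosh=5.443566, sinh=5.350926; start (x,ẋ)=(0.044200, 0.391400) → end (x,ẋ)=(0.154649, 0.088018)
phase 2: p=0.4487, T=0.682, ωT=2.458337, cosh=5.885471, sinh=5.799894; start (x,ẋ)=(0.154649, 0.088018) → end (x,ẋ)=(-1.140308, -5.629500)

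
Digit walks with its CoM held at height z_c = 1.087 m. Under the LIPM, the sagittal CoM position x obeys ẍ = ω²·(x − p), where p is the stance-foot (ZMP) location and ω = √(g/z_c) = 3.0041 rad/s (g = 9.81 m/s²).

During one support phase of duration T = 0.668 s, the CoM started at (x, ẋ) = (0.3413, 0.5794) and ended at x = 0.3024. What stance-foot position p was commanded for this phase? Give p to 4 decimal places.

ωT = 3.0041·0.668 = 2.006739; cosh(ωT) = 3.786722, sinh(ωT) = 3.652296
x(T) = p + (x₀−p)·cosh(ωT) + (ẋ₀/ω)·sinh(ωT) ⇒ p·(1 − cosh) = x(T) − x₀·cosh − (ẋ₀/ω)·sinh
numerator   = 0.3024 − (0.3413)·3.786722 − (0.5794/3.0041)·3.652296 = -1.694426
denominator = 1 − 3.786722 = -2.786722
p = -1.694426 / -2.786722 = 0.6080

p = 0.6080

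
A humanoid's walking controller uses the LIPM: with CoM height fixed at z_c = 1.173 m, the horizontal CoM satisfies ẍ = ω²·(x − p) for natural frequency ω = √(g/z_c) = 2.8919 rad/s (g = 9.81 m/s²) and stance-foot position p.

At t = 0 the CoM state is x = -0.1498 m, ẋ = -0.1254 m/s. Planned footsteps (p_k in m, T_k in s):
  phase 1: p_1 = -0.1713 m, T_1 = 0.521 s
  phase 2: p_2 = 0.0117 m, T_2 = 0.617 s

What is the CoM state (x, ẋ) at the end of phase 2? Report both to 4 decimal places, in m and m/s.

x = -0.8411, ẋ = -2.3843

phase 1: p=-0.1713, T=0.521, ωT=1.506680, cosh=2.366686, sinh=2.145041; start (x,ẋ)=(-0.149800, -0.125400) → end (x,ẋ)=(-0.213431, -0.163413)
phase 2: p=0.0117, T=0.617, ωT=1.784302, cosh=3.061669, sinh=2.893755; start (x,ẋ)=(-0.213431, -0.163413) → end (x,ẋ)=(-0.841093, -2.384309)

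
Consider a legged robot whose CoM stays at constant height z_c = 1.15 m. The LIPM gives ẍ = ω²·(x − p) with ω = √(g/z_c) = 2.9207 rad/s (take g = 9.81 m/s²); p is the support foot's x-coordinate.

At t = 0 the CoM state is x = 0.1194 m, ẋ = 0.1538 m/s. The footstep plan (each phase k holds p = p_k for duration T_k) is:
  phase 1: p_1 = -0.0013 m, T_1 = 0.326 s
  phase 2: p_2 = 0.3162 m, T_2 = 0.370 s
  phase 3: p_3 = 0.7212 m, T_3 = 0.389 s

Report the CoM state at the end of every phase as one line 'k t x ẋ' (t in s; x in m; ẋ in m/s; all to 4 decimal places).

1 0.3260 0.2364 0.6177
2 0.6960 0.4608 0.7111
3 1.0850 0.6140 0.1595

phase 1: p=-0.0013, T=0.326, ωT=0.952148, cosh=1.488591, sinh=1.102680; start (x,ẋ)=(0.119400, 0.153800) → end (x,ẋ)=(0.236438, 0.617671)
phase 2: p=0.3162, T=0.370, ωT=1.080659, cosh=1.642996, sinh=1.303624; start (x,ẋ)=(0.236438, 0.617671) → end (x,ẋ)=(0.460843, 0.711140)
phase 3: p=0.7212, T=0.389, ωT=1.136152, cosh=1.717906, sinh=1.396854; start (x,ẋ)=(0.460843, 0.711140) → end (x,ẋ)=(0.614041, 0.159470)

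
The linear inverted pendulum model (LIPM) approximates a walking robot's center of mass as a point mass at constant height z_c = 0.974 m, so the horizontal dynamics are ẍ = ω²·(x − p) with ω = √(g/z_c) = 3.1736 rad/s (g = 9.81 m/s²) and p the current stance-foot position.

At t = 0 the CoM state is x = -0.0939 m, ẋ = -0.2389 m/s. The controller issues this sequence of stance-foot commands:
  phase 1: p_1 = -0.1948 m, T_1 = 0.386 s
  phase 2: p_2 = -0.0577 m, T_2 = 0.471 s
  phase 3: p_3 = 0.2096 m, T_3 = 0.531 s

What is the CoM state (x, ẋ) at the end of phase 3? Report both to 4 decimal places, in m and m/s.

x = -1.1374, ẋ = -4.1064

phase 1: p=-0.1948, T=0.386, ωT=1.225010, cosh=1.848977, sinh=1.555222; start (x,ẋ)=(-0.093900, -0.238900) → end (x,ẋ)=(-0.125311, 0.056287)
phase 2: p=-0.0577, T=0.471, ωT=1.494766, cosh=2.341296, sinh=2.116995; start (x,ẋ)=(-0.125311, 0.056287) → end (x,ẋ)=(-0.178451, -0.322461)
phase 3: p=0.2096, T=0.531, ωT=1.685182, cosh=2.789421, sinh=2.604010; start (x,ẋ)=(-0.178451, -0.322461) → end (x,ẋ)=(-1.137423, -4.106365)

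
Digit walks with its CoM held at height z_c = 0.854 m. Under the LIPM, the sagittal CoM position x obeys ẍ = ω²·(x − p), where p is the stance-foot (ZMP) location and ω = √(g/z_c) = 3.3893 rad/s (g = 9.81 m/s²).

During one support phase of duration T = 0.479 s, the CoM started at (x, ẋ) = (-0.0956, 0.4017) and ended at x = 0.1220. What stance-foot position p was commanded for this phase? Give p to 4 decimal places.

p = -0.0520

ωT = 3.3893·0.479 = 1.623475; cosh(ωT) = 2.633946, sinh(ωT) = 2.436733
x(T) = p + (x₀−p)·cosh(ωT) + (ẋ₀/ω)·sinh(ωT) ⇒ p·(1 − cosh) = x(T) − x₀·cosh − (ẋ₀/ω)·sinh
numerator   = 0.1220 − (-0.0956)·2.633946 − (0.4017/3.3893)·2.436733 = 0.085003
denominator = 1 − 2.633946 = -1.633946
p = 0.085003 / -1.633946 = -0.0520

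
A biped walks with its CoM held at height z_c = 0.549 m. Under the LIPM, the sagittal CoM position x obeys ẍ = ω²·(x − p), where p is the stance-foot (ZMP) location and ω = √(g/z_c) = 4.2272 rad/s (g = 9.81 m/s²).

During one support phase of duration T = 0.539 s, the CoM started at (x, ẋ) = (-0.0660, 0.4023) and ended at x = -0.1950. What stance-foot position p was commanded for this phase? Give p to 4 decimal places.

p = 0.0837

ωT = 4.2272·0.539 = 2.278461; cosh(ωT) = 4.932043, sinh(ωT) = 4.829601
x(T) = p + (x₀−p)·cosh(ωT) + (ẋ₀/ω)·sinh(ωT) ⇒ p·(1 − cosh) = x(T) − x₀·cosh − (ẋ₀/ω)·sinh
numerator   = -0.1950 − (-0.0660)·4.932043 − (0.4023/4.2272)·4.829601 = -0.329115
denominator = 1 − 4.932043 = -3.932043
p = -0.329115 / -3.932043 = 0.0837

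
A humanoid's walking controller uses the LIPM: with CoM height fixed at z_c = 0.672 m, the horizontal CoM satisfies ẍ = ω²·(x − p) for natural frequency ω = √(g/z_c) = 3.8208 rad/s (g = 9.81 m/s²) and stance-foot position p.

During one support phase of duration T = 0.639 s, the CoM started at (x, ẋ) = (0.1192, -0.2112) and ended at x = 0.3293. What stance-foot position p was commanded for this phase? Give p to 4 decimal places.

p = 0.0095

ωT = 3.8208·0.639 = 2.441491; cosh(ωT) = 5.788597, sinh(ωT) = 5.701566
x(T) = p + (x₀−p)·cosh(ωT) + (ẋ₀/ω)·sinh(ωT) ⇒ p·(1 − cosh) = x(T) − x₀·cosh − (ẋ₀/ω)·sinh
numerator   = 0.3293 − (0.1192)·5.788597 − (-0.2112/3.8208)·5.701566 = -0.045539
denominator = 1 − 5.788597 = -4.788597
p = -0.045539 / -4.788597 = 0.0095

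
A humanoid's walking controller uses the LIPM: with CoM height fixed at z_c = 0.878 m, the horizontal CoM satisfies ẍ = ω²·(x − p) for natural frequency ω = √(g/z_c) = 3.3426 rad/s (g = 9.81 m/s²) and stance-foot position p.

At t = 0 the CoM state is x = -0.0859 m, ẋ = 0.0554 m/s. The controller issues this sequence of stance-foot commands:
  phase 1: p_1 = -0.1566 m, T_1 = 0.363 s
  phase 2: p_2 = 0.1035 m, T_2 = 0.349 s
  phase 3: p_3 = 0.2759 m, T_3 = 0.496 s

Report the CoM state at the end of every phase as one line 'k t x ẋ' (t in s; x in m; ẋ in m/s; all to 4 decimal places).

phase 1: p=-0.1566, T=0.363, ωT=1.213364, cosh=1.830990, sinh=1.533794; start (x,ẋ)=(-0.085900, 0.055400) → end (x,ẋ)=(-0.001728, 0.463906)
phase 2: p=0.1035, T=0.349, ωT=1.166567, cosh=1.761193, sinh=1.449759; start (x,ẋ)=(-0.001728, 0.463906) → end (x,ẋ)=(0.119379, 0.307097)
phase 3: p=0.2759, T=0.496, ωT=1.657930, cosh=2.719483, sinh=2.528950; start (x,ẋ)=(0.119379, 0.307097) → end (x,ẋ)=(0.082588, -0.487968)

1 0.3630 -0.0017 0.4639
2 0.7120 0.1194 0.3071
3 1.2080 0.0826 -0.4880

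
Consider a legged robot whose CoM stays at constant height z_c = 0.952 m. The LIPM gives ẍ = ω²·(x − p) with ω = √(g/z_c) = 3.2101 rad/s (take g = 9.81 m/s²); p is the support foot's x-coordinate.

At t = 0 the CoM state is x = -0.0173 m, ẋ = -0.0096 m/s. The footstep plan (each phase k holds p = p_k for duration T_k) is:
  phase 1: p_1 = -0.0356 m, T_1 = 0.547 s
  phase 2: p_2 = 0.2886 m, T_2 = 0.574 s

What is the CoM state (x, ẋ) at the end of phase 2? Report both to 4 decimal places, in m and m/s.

x = -0.4804, ẋ = -2.3055

phase 1: p=-0.0356, T=0.547, ωT=1.755925, cosh=2.980773, sinh=2.808025; start (x,ẋ)=(-0.017300, -0.009600) → end (x,ẋ)=(0.010551, 0.136342)
phase 2: p=0.2886, T=0.574, ωT=1.842597, cosh=3.235660, sinh=3.077254; start (x,ẋ)=(0.010551, 0.136342) → end (x,ẋ)=(-0.480374, -2.305499)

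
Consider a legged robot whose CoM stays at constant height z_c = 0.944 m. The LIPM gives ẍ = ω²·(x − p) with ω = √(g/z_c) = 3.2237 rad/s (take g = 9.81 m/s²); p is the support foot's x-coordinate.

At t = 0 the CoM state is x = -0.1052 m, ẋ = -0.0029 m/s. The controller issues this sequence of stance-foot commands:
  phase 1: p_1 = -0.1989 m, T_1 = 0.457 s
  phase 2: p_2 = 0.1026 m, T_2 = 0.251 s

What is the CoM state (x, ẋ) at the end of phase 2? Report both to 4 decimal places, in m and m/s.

phase 1: p=-0.1989, T=0.457, ωT=1.473231, cosh=2.296247, sinh=2.067063; start (x,ẋ)=(-0.105200, -0.002900) → end (x,ẋ)=(0.014399, 0.617719)
phase 2: p=0.1026, T=0.251, ωT=0.809149, cosh=1.345616, sinh=0.900379; start (x,ẋ)=(0.014399, 0.617719) → end (x,ẋ)=(0.156444, 0.575205)

x = 0.1564, ẋ = 0.5752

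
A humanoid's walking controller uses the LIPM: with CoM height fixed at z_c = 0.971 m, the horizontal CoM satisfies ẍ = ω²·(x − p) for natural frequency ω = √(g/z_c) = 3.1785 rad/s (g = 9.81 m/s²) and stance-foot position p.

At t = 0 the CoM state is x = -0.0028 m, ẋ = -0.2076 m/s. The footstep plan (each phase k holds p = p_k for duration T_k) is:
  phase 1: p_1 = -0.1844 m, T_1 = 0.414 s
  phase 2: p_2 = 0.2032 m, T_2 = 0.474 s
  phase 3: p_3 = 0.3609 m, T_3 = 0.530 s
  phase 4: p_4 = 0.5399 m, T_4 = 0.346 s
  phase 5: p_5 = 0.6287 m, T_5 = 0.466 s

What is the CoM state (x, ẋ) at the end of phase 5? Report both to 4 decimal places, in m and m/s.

phase 1: p=-0.1844, T=0.414, ωT=1.315899, cosh=1.998167, sinh=1.729934; start (x,ẋ)=(-0.002800, -0.207600) → end (x,ẋ)=(0.065479, 0.583725)
phase 2: p=0.2032, T=0.474, ωT=1.506609, cosh=2.366534, sinh=2.144873; start (x,ẋ)=(0.065479, 0.583725) → end (x,ẋ)=(0.271179, 0.442492)
phase 3: p=0.3609, T=0.530, ωT=1.684605, cosh=2.787920, sinh=2.602402; start (x,ẋ)=(0.271179, 0.442492) → end (x,ẋ)=(0.473057, 0.491488)
phase 4: p=0.5399, T=0.346, ωT=1.099761, cosh=1.668199, sinh=1.335249; start (x,ẋ)=(0.473057, 0.491488) → end (x,ẋ)=(0.634861, 0.536214)
phase 5: p=0.6287, T=0.466, ωT=1.481181, cosh=2.312753, sinh=2.085384; start (x,ẋ)=(0.634861, 0.536214) → end (x,ẋ)=(0.994754, 1.280969)

x = 0.9948, ẋ = 1.2810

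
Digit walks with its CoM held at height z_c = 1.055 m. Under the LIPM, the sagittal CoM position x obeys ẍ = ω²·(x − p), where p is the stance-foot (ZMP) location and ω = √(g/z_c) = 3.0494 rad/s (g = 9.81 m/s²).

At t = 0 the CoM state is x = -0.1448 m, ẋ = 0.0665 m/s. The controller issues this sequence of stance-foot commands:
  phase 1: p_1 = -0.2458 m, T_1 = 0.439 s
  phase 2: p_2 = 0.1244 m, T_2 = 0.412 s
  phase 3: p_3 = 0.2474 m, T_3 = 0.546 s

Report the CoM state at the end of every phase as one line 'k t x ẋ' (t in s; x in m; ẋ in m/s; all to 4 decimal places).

1 0.4390 -0.0012 0.6825
2 0.8510 0.2471 0.6776
3 1.3970 0.8128 1.8525

phase 1: p=-0.2458, T=0.439, ωT=1.338687, cosh=2.038110, sinh=1.775921; start (x,ẋ)=(-0.144800, 0.066500) → end (x,ẋ)=(-0.001222, 0.682499)
phase 2: p=0.1244, T=0.412, ωT=1.256353, cosh=1.898639, sinh=1.613948; start (x,ẋ)=(-0.001222, 0.682499) → end (x,ẋ)=(0.247113, 0.677559)
phase 3: p=0.2474, T=0.546, ωT=1.664972, cosh=2.737362, sinh=2.548166; start (x,ẋ)=(0.247113, 0.677559) → end (x,ẋ)=(0.812803, 1.852496)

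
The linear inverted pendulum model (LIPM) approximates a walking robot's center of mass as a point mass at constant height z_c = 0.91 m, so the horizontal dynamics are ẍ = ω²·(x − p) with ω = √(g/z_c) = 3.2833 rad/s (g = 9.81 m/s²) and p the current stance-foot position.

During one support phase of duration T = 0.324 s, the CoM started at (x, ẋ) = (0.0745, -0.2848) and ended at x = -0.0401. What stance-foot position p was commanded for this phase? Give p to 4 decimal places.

ωT = 3.2833·0.324 = 1.063789; cosh(ωT) = 1.621237, sinh(ωT) = 1.276092
x(T) = p + (x₀−p)·cosh(ωT) + (ẋ₀/ω)·sinh(ωT) ⇒ p·(1 − cosh) = x(T) − x₀·cosh − (ẋ₀/ω)·sinh
numerator   = -0.0401 − (0.0745)·1.621237 − (-0.2848/3.2833)·1.276092 = -0.050191
denominator = 1 − 1.621237 = -0.621237
p = -0.050191 / -0.621237 = 0.0808

p = 0.0808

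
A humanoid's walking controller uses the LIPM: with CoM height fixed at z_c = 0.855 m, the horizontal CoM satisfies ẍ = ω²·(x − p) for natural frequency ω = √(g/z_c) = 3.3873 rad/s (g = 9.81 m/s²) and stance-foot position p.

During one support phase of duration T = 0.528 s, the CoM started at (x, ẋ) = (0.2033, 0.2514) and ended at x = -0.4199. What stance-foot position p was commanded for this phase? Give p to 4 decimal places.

ωT = 3.3873·0.528 = 1.788494; cosh(ωT) = 3.073827, sinh(ωT) = 2.906615
x(T) = p + (x₀−p)·cosh(ωT) + (ẋ₀/ω)·sinh(ωT) ⇒ p·(1 − cosh) = x(T) − x₀·cosh − (ẋ₀/ω)·sinh
numerator   = -0.4199 − (0.2033)·3.073827 − (0.2514/3.3873)·2.906615 = -1.260533
denominator = 1 − 3.073827 = -2.073827
p = -1.260533 / -2.073827 = 0.6078

p = 0.6078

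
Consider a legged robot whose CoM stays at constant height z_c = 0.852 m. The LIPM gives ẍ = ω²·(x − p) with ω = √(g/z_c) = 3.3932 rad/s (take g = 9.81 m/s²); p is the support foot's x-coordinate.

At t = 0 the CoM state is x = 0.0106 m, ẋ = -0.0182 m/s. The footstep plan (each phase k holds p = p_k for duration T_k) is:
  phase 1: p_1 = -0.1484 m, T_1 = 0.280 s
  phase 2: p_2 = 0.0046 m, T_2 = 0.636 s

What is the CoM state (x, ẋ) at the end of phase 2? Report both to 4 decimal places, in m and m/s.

phase 1: p=-0.1484, T=0.280, ωT=0.950096, cosh=1.486331, sinh=1.099627; start (x,ẋ)=(0.010600, -0.018200) → end (x,ẋ)=(0.082029, 0.566218)
phase 2: p=0.0046, T=0.636, ωT=2.158075, cosh=4.385005, sinh=4.269458; start (x,ẋ)=(0.082029, 0.566218) → end (x,ẋ)=(1.056563, 3.604587)

x = 1.0566, ẋ = 3.6046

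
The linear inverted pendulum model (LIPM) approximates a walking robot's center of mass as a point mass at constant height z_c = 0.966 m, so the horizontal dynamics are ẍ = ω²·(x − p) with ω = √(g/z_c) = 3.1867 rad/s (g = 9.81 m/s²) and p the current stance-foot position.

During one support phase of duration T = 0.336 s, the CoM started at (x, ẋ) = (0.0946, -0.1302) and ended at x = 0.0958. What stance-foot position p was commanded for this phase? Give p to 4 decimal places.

ωT = 3.1867·0.336 = 1.070731; cosh(ωT) = 1.630135, sinh(ωT) = 1.287377
x(T) = p + (x₀−p)·cosh(ωT) + (ẋ₀/ω)·sinh(ωT) ⇒ p·(1 − cosh) = x(T) − x₀·cosh − (ẋ₀/ω)·sinh
numerator   = 0.0958 − (0.0946)·1.630135 − (-0.1302/3.1867)·1.287377 = -0.005812
denominator = 1 − 1.630135 = -0.630135
p = -0.005812 / -0.630135 = 0.0092

p = 0.0092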